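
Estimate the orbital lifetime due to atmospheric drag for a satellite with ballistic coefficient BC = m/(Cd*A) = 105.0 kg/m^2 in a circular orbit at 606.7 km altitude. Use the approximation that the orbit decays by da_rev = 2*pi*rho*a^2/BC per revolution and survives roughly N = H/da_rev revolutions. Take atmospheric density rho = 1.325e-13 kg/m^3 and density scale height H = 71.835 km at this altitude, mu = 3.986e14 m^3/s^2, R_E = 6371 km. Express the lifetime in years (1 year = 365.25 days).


a = R_E + alt = 6977.7000 km = 6.9777e+06 m
da_rev = 2*pi*rho*a^2/BC = 2*pi*1.325e-13*(6.9777e+06)^2/105.0 = 0.386038869 m per revolution
N = H/da_rev = 71835.0000 m / 0.386038869 m = 186082.2984 revolutions
P = 2*pi*sqrt(a^3/mu) = 5800.6901 s
lifetime = N*P = 186082.2984 * 5800.6901 = 1.0794057e+09 s = 12493.1220 days
years = 12493.1220 / 365.25 = 34.2043 years

34.2043 years


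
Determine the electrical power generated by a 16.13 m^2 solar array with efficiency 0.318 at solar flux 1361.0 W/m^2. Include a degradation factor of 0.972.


P = area * eta * S * degradation
P = 16.13 * 0.318 * 1361.0 * 0.972
P = 6785.5629 W

6785.5629 W


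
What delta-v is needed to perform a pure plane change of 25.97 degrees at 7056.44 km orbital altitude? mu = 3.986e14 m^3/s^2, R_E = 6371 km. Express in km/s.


r = 13427.4400 km = 1.342744e+07 m
V = sqrt(mu/r) = 5448.4383 m/s
di = 25.97 deg = 0.453262 rad
dV = 2*V*sin(di/2) = 2*5448.4383*sin(0.226631)
dV = 2448.4841 m/s = 2.4485 km/s

2.4485 km/s


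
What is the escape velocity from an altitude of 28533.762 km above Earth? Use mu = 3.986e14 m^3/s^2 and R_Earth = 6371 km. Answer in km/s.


r = 6371.0 + 28533.762 = 34904.7620 km = 3.4904762e+07 m
v_esc = sqrt(2*mu/r) = sqrt(2*3.986e14 / 3.4904762e+07)
v_esc = 4779.0470 m/s = 4.7790 km/s

4.7790 km/s


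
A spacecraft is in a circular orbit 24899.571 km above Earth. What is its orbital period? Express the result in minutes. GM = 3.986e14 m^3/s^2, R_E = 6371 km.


r = 31270.5710 km = 3.1270571e+07 m
T = 2*pi*sqrt(r^3/mu) = 2*pi*sqrt(3.0577884e+22 / 3.986e14)
T = 55031.9546 s = 917.1992 min

917.1992 minutes


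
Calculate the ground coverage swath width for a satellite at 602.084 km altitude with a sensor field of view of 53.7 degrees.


FOV = 53.7 deg = 0.9372418 rad
swath = 2 * alt * tan(FOV/2) = 2 * 602.084 * tan(0.4686209)
swath = 2 * 602.084 * 0.5062322
swath = 609.5886 km

609.5886 km


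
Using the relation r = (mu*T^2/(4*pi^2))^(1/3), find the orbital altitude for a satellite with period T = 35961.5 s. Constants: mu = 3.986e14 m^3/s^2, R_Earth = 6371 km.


T = 35961.5 s
r = (mu*T^2/(4*pi^2))^(1/3) = (3.986e14 * 35961.5^2 / (4*pi^2))^(1/3)
r = 2.3547839e+07 m = 23547.8387 km
alt = r - R_E = 23547.8387 - 6371 = 17176.8387 km

17176.8387 km


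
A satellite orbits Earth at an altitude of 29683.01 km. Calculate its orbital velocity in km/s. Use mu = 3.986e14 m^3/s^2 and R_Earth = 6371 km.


r = R_E + alt = 6371.0 + 29683.01 = 36054.0100 km = 3.605401e+07 m
v = sqrt(mu/r) = sqrt(3.986e14 / 3.605401e+07) = 3325.0016 m/s = 3.3250 km/s

3.3250 km/s


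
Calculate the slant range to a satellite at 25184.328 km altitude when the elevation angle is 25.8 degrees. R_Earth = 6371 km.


h = 25184.328 km, el = 25.8 deg
d = -R_E*sin(el) + sqrt((R_E*sin(el))^2 + 2*R_E*h + h^2)
d = -6371.0000*sin(0.4502949) + sqrt((6371.0000*0.4352311)^2 + 2*6371.0000*25184.328 + 25184.328^2)
d = 28256.7708 km

28256.7708 km


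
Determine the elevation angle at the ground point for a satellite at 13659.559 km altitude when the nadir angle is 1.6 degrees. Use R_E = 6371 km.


r = R_E + alt = 20030.5590 km
Law of sines in the satellite / Earth-center / ground-point triangle:
  sin(nadir)/R_E = sin(90 + el)/r  =>  cos(el) = (r/R_E)*sin(nadir)
cos(el) = (20030.5590 / 6371.0000) * sin(1.6 deg) = 0.08778622
el = arccos(0.08778622) = 84.9637 deg
(Earth-central angle = 90 - nadir - el = 3.4363 deg)

84.9637 degrees


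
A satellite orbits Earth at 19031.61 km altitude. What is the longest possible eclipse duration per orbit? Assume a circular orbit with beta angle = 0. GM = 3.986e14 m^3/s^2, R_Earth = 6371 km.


r = 25402.6100 km
T = 671.5487 min
Eclipse fraction = arcsin(R_E/r)/pi = arcsin(6371.0000/25402.6100)/pi
= arcsin(0.250801)/pi = 0.08069398
Eclipse duration = 0.08069398 * 671.5487 = 54.1899 min

54.1899 minutes


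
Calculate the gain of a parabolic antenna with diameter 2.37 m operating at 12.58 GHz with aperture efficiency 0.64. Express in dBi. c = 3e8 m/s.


lambda = c/f = 3e8 / 1.258e+10 = 0.02384738 m
G = eta*(pi*D/lambda)^2 = 0.64*(pi*2.37/0.02384738)^2
G = 62387.1554 (linear)
G = 10*log10(62387.1554) = 47.9510 dBi

47.9510 dBi


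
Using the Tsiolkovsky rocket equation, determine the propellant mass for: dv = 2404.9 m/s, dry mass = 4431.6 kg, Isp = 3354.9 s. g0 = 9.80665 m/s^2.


ve = Isp * g0 = 3354.9 * 9.80665 = 32900.330085 m/s
mass ratio = exp(dv/ve) = exp(2404.9/32900.330085) = 1.07583438
m_prop = m_dry * (mr - 1) = 4431.6 * (1.07583438 - 1)
m_prop = 336.0677 kg

336.0677 kg


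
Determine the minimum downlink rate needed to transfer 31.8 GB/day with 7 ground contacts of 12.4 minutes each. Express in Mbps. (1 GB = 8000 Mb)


total contact time = 7 * 12.4 * 60 = 5208.0000 s
data = 31.8 GB = 254400.0000 Mb
rate = 254400.0000 / 5208.0000 = 48.8479 Mbps

48.8479 Mbps


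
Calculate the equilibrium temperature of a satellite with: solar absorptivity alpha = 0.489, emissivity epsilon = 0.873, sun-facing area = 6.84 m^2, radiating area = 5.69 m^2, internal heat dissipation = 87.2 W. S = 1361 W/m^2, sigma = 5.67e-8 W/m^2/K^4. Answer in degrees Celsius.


Numerator = alpha*S*A_sun + Q_int = 0.489*1361*6.84 + 87.2 = 4639.4184 W
Denominator = eps*sigma*A_rad = 0.873*5.67e-8*5.69 = 2.8164988e-07 W/K^4
T^4 = 1.647229e+10 K^4
T = 358.2519 K = 85.1019 C

85.1019 degrees Celsius


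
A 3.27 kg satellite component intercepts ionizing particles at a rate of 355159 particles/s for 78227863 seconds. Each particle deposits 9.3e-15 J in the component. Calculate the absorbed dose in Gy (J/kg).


Total energy deposited = rate * time * E_per
  = 355159 * 78227863 * 9.3e-15 = 0.258385 J
Dose = E_total / mass = 0.258385 / 3.27
Dose = 0.07901681 Gy

0.0790 Gy


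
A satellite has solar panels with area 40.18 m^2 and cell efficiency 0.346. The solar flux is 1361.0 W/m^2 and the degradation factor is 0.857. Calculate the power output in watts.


P = area * eta * S * degradation
P = 40.18 * 0.346 * 1361.0 * 0.857
P = 16215.2996 W

16215.2996 W


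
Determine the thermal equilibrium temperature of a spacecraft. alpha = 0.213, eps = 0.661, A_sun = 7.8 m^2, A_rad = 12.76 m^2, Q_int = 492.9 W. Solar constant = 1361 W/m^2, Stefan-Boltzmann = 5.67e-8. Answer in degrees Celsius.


Numerator = alpha*S*A_sun + Q_int = 0.213*1361*7.8 + 492.9 = 2754.0654 W
Denominator = eps*sigma*A_rad = 0.661*5.67e-8*12.76 = 4.7822821e-07 W/K^4
T^4 = 5.7588936e+09 K^4
T = 275.4766 K = 2.3266 C

2.3266 degrees Celsius


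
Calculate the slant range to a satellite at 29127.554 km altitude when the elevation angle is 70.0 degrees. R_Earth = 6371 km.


h = 29127.554 km, el = 70.0 deg
d = -R_E*sin(el) + sqrt((R_E*sin(el))^2 + 2*R_E*h + h^2)
d = -6371.0000*sin(1.2217) + sqrt((6371.0000*0.9396926)^2 + 2*6371.0000*29127.554 + 29127.554^2)
d = 29444.8320 km

29444.8320 km


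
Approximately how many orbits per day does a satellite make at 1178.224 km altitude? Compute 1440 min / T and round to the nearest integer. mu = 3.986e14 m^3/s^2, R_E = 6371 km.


r = 7.549224e+06 m
T = 2*pi*sqrt(r^3/mu) = 6527.7677 s = 108.7961 min
revs/day = 1440 / 108.7961 = 13.2358
Rounded: 13 revolutions per day

13 revolutions per day


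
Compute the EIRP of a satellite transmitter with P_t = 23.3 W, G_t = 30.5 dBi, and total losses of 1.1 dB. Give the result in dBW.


Pt = 23.3 W = 13.6736 dBW
EIRP = Pt_dBW + Gt - losses = 13.6736 + 30.5 - 1.1 = 43.0736 dBW

43.0736 dBW


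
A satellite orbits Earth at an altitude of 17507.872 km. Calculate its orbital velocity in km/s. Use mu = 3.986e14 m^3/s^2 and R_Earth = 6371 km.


r = R_E + alt = 6371.0 + 17507.872 = 23878.8720 km = 2.3878872e+07 m
v = sqrt(mu/r) = sqrt(3.986e14 / 2.3878872e+07) = 4085.6555 m/s = 4.0857 km/s

4.0857 km/s


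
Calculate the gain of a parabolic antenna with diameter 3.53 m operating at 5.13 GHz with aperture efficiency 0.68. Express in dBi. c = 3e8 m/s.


lambda = c/f = 3e8 / 5.13e+09 = 0.05847953 m
G = eta*(pi*D/lambda)^2 = 0.68*(pi*3.53/0.05847953)^2
G = 24454.0215 (linear)
G = 10*log10(24454.0215) = 43.8835 dBi

43.8835 dBi


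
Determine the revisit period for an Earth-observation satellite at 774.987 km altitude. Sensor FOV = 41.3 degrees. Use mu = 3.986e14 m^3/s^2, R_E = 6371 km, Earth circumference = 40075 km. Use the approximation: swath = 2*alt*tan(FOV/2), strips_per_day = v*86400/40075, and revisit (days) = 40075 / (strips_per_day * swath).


swath = 2*774.987*tan(0.3604105) = 584.1411 km
v = sqrt(mu/r) = 7468.5714 m/s = 7.4686 km/s
strips/day = v*86400/40075 = 7.4686*86400/40075 = 16.1019
coverage/day = strips * swath = 16.1019 * 584.1411 = 9405.7957 km
revisit = 40075 / 9405.7957 = 4.2607 days

4.2607 days


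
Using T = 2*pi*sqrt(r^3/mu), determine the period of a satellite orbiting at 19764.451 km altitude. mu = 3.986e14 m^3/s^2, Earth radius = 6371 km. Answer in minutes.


r = 26135.4510 km = 2.6135451e+07 m
T = 2*pi*sqrt(r^3/mu) = 2*pi*sqrt(1.7852128e+22 / 3.986e14)
T = 42049.0530 s = 700.8176 min

700.8176 minutes


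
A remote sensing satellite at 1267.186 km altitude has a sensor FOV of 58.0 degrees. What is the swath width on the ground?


FOV = 58.0 deg = 1.0123 rad
swath = 2 * alt * tan(FOV/2) = 2 * 1267.186 * tan(0.5061455)
swath = 2 * 1267.186 * 0.5543091
swath = 1404.8253 km

1404.8253 km


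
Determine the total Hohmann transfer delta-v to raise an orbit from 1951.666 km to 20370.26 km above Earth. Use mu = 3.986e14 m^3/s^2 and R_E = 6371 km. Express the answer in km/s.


r1 = 8322.6660 km = 8.322666e+06 m
r2 = 26741.2600 km = 2.674126e+07 m
dv1 = sqrt(mu/r1)*(sqrt(2*r2/(r1+r2)) - 1) = 1626.4886 m/s
dv2 = sqrt(mu/r2)*(1 - sqrt(2*r1/(r1+r2))) = 1200.7299 m/s
total dv = |dv1| + |dv2| = 1626.4886 + 1200.7299 = 2827.2185 m/s = 2.8272 km/s

2.8272 km/s


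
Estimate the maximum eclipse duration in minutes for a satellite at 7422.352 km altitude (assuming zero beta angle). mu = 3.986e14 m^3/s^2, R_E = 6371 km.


r = 13793.3520 km
T = 268.6982 min
Eclipse fraction = arcsin(R_E/r)/pi = arcsin(6371.0000/13793.3520)/pi
= arcsin(0.4618892)/pi = 0.1528282
Eclipse duration = 0.1528282 * 268.6982 = 41.0647 min

41.0647 minutes


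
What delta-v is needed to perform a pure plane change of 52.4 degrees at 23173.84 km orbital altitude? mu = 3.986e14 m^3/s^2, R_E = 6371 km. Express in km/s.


r = 29544.8400 km = 2.954484e+07 m
V = sqrt(mu/r) = 3673.0583 m/s
di = 52.4 deg = 0.9145525 rad
dV = 2*V*sin(di/2) = 2*3673.0583*sin(0.4572763)
dV = 3243.3535 m/s = 3.2434 km/s

3.2434 km/s


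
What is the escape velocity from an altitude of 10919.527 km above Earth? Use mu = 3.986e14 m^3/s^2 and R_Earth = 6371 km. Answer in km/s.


r = 6371.0 + 10919.527 = 17290.5270 km = 1.7290527e+07 m
v_esc = sqrt(2*mu/r) = sqrt(2*3.986e14 / 1.7290527e+07)
v_esc = 6790.1525 m/s = 6.7902 km/s

6.7902 km/s


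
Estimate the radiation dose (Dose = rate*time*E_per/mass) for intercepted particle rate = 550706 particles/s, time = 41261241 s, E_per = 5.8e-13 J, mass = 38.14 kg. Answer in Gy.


Total energy deposited = rate * time * E_per
  = 550706 * 41261241 * 5.8e-13 = 13.1792 J
Dose = E_total / mass = 13.1792 / 38.14
Dose = 0.3455488 Gy

0.3455 Gy


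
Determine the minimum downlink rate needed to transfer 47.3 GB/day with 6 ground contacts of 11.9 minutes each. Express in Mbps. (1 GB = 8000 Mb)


total contact time = 6 * 11.9 * 60 = 4284.0000 s
data = 47.3 GB = 378400.0000 Mb
rate = 378400.0000 / 4284.0000 = 88.3287 Mbps

88.3287 Mbps


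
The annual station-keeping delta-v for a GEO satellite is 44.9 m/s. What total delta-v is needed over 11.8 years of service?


dV = rate * years = 44.9 * 11.8
dV = 529.8200 m/s

529.8200 m/s


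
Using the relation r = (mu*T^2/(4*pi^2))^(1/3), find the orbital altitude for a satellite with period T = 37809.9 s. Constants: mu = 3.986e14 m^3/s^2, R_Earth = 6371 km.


T = 37809.9 s
r = (mu*T^2/(4*pi^2))^(1/3) = (3.986e14 * 37809.9^2 / (4*pi^2))^(1/3)
r = 2.4347976e+07 m = 24347.9764 km
alt = r - R_E = 24347.9764 - 6371 = 17976.9764 km

17976.9764 km


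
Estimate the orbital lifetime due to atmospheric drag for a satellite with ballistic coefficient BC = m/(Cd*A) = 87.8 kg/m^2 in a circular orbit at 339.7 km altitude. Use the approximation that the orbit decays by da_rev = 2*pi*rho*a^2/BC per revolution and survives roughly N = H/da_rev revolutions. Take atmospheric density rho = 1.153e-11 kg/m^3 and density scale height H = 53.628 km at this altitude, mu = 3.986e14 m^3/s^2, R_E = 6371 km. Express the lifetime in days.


a = R_E + alt = 6710.7000 km = 6.7107e+06 m
da_rev = 2*pi*rho*a^2/BC = 2*pi*1.153e-11*(6.7107e+06)^2/87.8 = 37.157827 m per revolution
N = H/da_rev = 53628.0000 m / 37.157827 m = 1443.2491 revolutions
P = 2*pi*sqrt(a^3/mu) = 5470.9527 s
lifetime = N*P = 1443.2491 * 5470.9527 = 7.8959475e+06 s = 91.3883 days

91.3883 days


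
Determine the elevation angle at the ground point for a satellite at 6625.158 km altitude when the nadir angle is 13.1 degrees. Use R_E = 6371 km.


r = R_E + alt = 12996.1580 km
Law of sines in the satellite / Earth-center / ground-point triangle:
  sin(nadir)/R_E = sin(90 + el)/r  =>  cos(el) = (r/R_E)*sin(nadir)
cos(el) = (12996.1580 / 6371.0000) * sin(13.1 deg) = 0.4623444
el = arccos(0.4623444) = 62.4615 deg
(Earth-central angle = 90 - nadir - el = 14.4385 deg)

62.4615 degrees


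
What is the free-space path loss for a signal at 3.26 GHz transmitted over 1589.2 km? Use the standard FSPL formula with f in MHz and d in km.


f = 3.26 GHz = 3260.0000 MHz
d = 1589.2 km
FSPL = 32.44 + 20*log10(3260.0000) + 20*log10(1589.2)
FSPL = 32.44 + 70.2644 + 64.0236
FSPL = 166.7279 dB

166.7279 dB


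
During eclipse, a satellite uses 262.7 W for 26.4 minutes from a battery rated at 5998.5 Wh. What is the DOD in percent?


E_used = P * t / 60 = 262.7 * 26.4 / 60 = 115.5880 Wh
DOD = E_used / E_total * 100 = 115.5880 / 5998.5 * 100
DOD = 1.9269 %

1.9269 %


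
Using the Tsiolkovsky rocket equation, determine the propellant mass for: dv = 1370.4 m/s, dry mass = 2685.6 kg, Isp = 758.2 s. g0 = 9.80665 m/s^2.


ve = Isp * g0 = 758.2 * 9.80665 = 7435.402030 m/s
mass ratio = exp(dv/ve) = exp(1370.4/7435.402030) = 1.20238544
m_prop = m_dry * (mr - 1) = 2685.6 * (1.20238544 - 1)
m_prop = 543.5263 kg

543.5263 kg


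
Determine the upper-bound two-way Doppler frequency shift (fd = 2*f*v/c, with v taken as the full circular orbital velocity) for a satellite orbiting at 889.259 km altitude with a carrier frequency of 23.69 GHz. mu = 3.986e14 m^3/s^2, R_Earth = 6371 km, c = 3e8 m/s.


r = 7.260259e+06 m
v = sqrt(mu/r) = 7409.5629 m/s (worst-case radial velocity)
f = 23.69 GHz = 2.369e+10 Hz
fd = 2*f*v/c = 2*2.369e+10*7409.5629/3.0e+08
fd = 1.170217e+06 Hz

1.1702e+06 Hz


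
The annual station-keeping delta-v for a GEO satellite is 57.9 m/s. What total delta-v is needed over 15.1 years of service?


dV = rate * years = 57.9 * 15.1
dV = 874.2900 m/s

874.2900 m/s


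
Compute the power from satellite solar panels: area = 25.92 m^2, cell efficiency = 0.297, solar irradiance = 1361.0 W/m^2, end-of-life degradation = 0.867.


P = area * eta * S * degradation
P = 25.92 * 0.297 * 1361.0 * 0.867
P = 9083.8231 W

9083.8231 W


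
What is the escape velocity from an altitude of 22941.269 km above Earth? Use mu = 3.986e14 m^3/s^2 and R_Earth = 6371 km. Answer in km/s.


r = 6371.0 + 22941.269 = 29312.2690 km = 2.9312269e+07 m
v_esc = sqrt(2*mu/r) = sqrt(2*3.986e14 / 2.9312269e+07)
v_esc = 5215.0554 m/s = 5.2151 km/s

5.2151 km/s


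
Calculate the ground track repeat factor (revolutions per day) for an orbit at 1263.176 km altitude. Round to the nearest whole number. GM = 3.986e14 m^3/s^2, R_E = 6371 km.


r = 7.634176e+06 m
T = 2*pi*sqrt(r^3/mu) = 6638.2633 s = 110.6377 min
revs/day = 1440 / 110.6377 = 13.0155
Rounded: 13 revolutions per day

13 revolutions per day


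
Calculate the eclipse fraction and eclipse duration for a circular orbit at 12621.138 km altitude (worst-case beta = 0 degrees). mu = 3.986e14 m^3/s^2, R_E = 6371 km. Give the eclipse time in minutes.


r = 18992.1380 km
T = 434.1310 min
Eclipse fraction = arcsin(R_E/r)/pi = arcsin(6371.0000/18992.1380)/pi
= arcsin(0.3354546)/pi = 0.1088899
Eclipse duration = 0.1088899 * 434.1310 = 47.2725 min

47.2725 minutes


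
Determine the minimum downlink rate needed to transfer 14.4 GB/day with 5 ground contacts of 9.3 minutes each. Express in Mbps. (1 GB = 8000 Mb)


total contact time = 5 * 9.3 * 60 = 2790.0000 s
data = 14.4 GB = 115200.0000 Mb
rate = 115200.0000 / 2790.0000 = 41.2903 Mbps

41.2903 Mbps


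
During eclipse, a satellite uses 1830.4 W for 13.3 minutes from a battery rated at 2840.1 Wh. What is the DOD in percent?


E_used = P * t / 60 = 1830.4 * 13.3 / 60 = 405.7387 Wh
DOD = E_used / E_total * 100 = 405.7387 / 2840.1 * 100
DOD = 14.2861 %

14.2861 %


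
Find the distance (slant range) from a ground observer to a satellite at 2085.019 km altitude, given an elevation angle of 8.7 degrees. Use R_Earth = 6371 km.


h = 2085.019 km, el = 8.7 deg
d = -R_E*sin(el) + sqrt((R_E*sin(el))^2 + 2*R_E*h + h^2)
d = -6371.0000*sin(0.1518436) + sqrt((6371.0000*0.1512608)^2 + 2*6371.0000*2085.019 + 2085.019^2)
d = 4679.3042 km

4679.3042 km


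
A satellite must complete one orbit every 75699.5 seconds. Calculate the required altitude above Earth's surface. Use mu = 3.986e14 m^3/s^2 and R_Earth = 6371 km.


T = 75699.5 s
r = (mu*T^2/(4*pi^2))^(1/3) = (3.986e14 * 75699.5^2 / (4*pi^2))^(1/3)
r = 3.8677156e+07 m = 38677.1555 km
alt = r - R_E = 38677.1555 - 6371 = 32306.1555 km

32306.1555 km


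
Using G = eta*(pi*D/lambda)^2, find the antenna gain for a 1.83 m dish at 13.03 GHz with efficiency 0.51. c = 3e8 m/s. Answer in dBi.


lambda = c/f = 3e8 / 1.303e+10 = 0.02302379 m
G = eta*(pi*D/lambda)^2 = 0.51*(pi*1.83/0.02302379)^2
G = 31799.3632 (linear)
G = 10*log10(31799.3632) = 45.0242 dBi

45.0242 dBi


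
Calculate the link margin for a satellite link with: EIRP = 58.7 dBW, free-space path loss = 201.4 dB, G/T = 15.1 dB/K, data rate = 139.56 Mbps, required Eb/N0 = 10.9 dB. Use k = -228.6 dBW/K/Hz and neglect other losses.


C/N0 = EIRP - FSPL + G/T - k = 58.7 - 201.4 + 15.1 - (-228.6)
C/N0 = 101.0000 dB-Hz
R_b = 139.56 Mbps = 1.3956e+08 bps -> 10*log10(R_b) = 81.4476 dB-Hz
Eb/N0 = C/N0 - 10*log10(R_b) = 101.0000 - 81.4476 = 19.5524 dB
Margin = Eb/N0 - Eb/N0_req = 19.5524 - 10.9 = 8.6524 dB (link closes)

8.6524 dB


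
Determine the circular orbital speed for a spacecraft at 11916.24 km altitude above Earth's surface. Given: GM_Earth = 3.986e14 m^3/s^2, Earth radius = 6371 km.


r = R_E + alt = 6371.0 + 11916.24 = 18287.2400 km = 1.828724e+07 m
v = sqrt(mu/r) = sqrt(3.986e14 / 1.828724e+07) = 4668.6849 m/s = 4.6687 km/s

4.6687 km/s


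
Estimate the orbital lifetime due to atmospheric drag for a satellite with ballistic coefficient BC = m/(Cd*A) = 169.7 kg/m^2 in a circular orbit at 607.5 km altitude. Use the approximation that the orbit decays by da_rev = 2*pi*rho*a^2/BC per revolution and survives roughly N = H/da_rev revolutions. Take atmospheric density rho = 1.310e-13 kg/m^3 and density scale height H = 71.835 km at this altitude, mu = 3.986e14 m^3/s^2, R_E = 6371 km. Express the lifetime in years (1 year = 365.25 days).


a = R_E + alt = 6978.5000 km = 6.9785e+06 m
da_rev = 2*pi*rho*a^2/BC = 2*pi*1.310e-13*(6.9785e+06)^2/169.7 = 0.236207394 m per revolution
N = H/da_rev = 71835.0000 m / 0.236207394 m = 304118.3382 revolutions
P = 2*pi*sqrt(a^3/mu) = 5801.6877 s
lifetime = N*P = 304118.3382 * 5801.6877 = 1.7643996e+09 s = 20421.2918 days
years = 20421.2918 / 365.25 = 55.9104 years

55.9104 years


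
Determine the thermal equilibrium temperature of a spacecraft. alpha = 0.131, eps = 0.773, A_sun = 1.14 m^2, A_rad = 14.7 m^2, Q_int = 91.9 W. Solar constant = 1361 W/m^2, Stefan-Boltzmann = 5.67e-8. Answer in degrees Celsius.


Numerator = alpha*S*A_sun + Q_int = 0.131*1361*1.14 + 91.9 = 295.1517 W
Denominator = eps*sigma*A_rad = 0.773*5.67e-8*14.7 = 6.4428777e-07 W/K^4
T^4 = 4.5810545e+08 K^4
T = 146.2990 K = -126.8510 C

-126.8510 degrees Celsius


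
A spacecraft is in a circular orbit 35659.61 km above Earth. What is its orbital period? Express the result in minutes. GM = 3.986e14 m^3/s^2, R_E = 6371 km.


r = 42030.6100 km = 4.203061e+07 m
T = 2*pi*sqrt(r^3/mu) = 2*pi*sqrt(7.4250106e+22 / 3.986e14)
T = 85755.0611 s = 1429.2510 min

1429.2510 minutes


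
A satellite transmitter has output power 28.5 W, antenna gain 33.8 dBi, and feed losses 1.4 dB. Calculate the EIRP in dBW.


Pt = 28.5 W = 14.5484 dBW
EIRP = Pt_dBW + Gt - losses = 14.5484 + 33.8 - 1.4 = 46.9484 dBW

46.9484 dBW


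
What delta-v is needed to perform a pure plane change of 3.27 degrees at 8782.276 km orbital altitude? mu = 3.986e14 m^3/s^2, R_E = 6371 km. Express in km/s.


r = 15153.2760 km = 1.5153276e+07 m
V = sqrt(mu/r) = 5128.7955 m/s
di = 3.27 deg = 0.05707227 rad
dV = 2*V*sin(di/2) = 2*5128.7955*sin(0.02853613)
dV = 292.6723 m/s = 0.2926723 km/s

0.2927 km/s


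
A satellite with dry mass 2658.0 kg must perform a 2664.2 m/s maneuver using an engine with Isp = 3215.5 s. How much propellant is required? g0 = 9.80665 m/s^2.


ve = Isp * g0 = 3215.5 * 9.80665 = 31533.283075 m/s
mass ratio = exp(dv/ve) = exp(2664.2/31533.283075) = 1.08816034
m_prop = m_dry * (mr - 1) = 2658.0 * (1.08816034 - 1)
m_prop = 234.3302 kg

234.3302 kg


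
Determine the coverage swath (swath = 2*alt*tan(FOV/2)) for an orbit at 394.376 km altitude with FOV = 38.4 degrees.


FOV = 38.4 deg = 0.6702064 rad
swath = 2 * alt * tan(FOV/2) = 2 * 394.376 * tan(0.3351032)
swath = 2 * 394.376 * 0.3482368
swath = 274.6725 km

274.6725 km


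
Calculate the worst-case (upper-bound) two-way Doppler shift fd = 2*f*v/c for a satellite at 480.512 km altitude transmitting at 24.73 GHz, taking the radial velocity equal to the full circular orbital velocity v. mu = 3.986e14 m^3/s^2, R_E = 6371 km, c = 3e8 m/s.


r = 6.851512e+06 m
v = sqrt(mu/r) = 7627.3809 m/s (worst-case radial velocity)
f = 24.73 GHz = 2.473e+10 Hz
fd = 2*f*v/c = 2*2.473e+10*7627.3809/3.0e+08
fd = 1.2575009e+06 Hz

1.2575e+06 Hz


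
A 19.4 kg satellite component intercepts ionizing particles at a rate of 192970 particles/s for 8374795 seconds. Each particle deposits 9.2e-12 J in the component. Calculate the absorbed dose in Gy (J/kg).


Total energy deposited = rate * time * E_per
  = 192970 * 8374795 * 9.2e-12 = 14.8680 J
Dose = E_total / mass = 14.8680 / 19.4
Dose = 0.7663904 Gy

0.7664 Gy


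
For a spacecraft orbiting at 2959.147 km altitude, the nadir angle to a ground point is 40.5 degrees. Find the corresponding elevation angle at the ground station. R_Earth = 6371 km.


r = R_E + alt = 9330.1470 km
Law of sines in the satellite / Earth-center / ground-point triangle:
  sin(nadir)/R_E = sin(90 + el)/r  =>  cos(el) = (r/R_E)*sin(nadir)
cos(el) = (9330.1470 / 6371.0000) * sin(40.5 deg) = 0.9510981
el = arccos(0.9510981) = 17.9923 deg
(Earth-central angle = 90 - nadir - el = 31.5077 deg)

17.9923 degrees


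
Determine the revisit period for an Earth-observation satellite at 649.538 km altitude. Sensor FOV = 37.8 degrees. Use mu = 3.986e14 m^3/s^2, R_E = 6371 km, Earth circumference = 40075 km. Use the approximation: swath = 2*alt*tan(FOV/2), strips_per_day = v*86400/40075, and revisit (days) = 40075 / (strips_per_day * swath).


swath = 2*649.538*tan(0.3298672) = 444.7731 km
v = sqrt(mu/r) = 7535.0034 m/s = 7.5350 km/s
strips/day = v*86400/40075 = 7.5350*86400/40075 = 16.2451
coverage/day = strips * swath = 16.2451 * 444.7731 = 7225.4051 km
revisit = 40075 / 7225.4051 = 5.5464 days

5.5464 days


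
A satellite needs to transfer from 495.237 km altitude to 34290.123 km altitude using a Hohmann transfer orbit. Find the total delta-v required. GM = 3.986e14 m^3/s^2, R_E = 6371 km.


r1 = 6866.2370 km = 6.866237e+06 m
r2 = 40661.1230 km = 4.0661123e+07 m
dv1 = sqrt(mu/r1)*(sqrt(2*r2/(r1+r2)) - 1) = 2347.2888 m/s
dv2 = sqrt(mu/r2)*(1 - sqrt(2*r1/(r1+r2))) = 1447.9805 m/s
total dv = |dv1| + |dv2| = 2347.2888 + 1447.9805 = 3795.2693 m/s = 3.7953 km/s

3.7953 km/s


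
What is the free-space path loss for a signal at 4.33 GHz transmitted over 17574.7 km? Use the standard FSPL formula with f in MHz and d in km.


f = 4.33 GHz = 4330.0000 MHz
d = 17574.7 km
FSPL = 32.44 + 20*log10(4330.0000) + 20*log10(17574.7)
FSPL = 32.44 + 72.7298 + 84.8978
FSPL = 190.0675 dB

190.0675 dB


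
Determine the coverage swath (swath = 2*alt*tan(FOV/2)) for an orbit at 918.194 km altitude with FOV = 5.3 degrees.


FOV = 5.3 deg = 0.09250245 rad
swath = 2 * alt * tan(FOV/2) = 2 * 918.194 * tan(0.04625123)
swath = 2 * 918.194 * 0.04628423
swath = 84.9958 km

84.9958 km


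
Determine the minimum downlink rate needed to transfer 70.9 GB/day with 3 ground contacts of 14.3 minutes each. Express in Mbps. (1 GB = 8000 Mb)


total contact time = 3 * 14.3 * 60 = 2574.0000 s
data = 70.9 GB = 567200.0000 Mb
rate = 567200.0000 / 2574.0000 = 220.3574 Mbps

220.3574 Mbps


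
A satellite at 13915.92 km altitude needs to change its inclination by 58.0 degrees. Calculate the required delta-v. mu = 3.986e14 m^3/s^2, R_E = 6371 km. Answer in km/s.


r = 20286.9200 km = 2.028692e+07 m
V = sqrt(mu/r) = 4432.6209 m/s
di = 58.0 deg = 1.0123 rad
dV = 2*V*sin(di/2) = 2*4432.6209*sin(0.5061455)
dV = 4297.9545 m/s = 4.2980 km/s

4.2980 km/s


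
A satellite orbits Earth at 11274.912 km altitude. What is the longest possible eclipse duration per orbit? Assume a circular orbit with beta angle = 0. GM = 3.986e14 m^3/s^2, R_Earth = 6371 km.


r = 17645.9120 km
T = 388.7999 min
Eclipse fraction = arcsin(R_E/r)/pi = arcsin(6371.0000/17645.9120)/pi
= arcsin(0.3610468)/pi = 0.1175805
Eclipse duration = 0.1175805 * 388.7999 = 45.7153 min

45.7153 minutes


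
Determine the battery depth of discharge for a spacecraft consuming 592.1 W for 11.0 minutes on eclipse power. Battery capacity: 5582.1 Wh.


E_used = P * t / 60 = 592.1 * 11.0 / 60 = 108.5517 Wh
DOD = E_used / E_total * 100 = 108.5517 / 5582.1 * 100
DOD = 1.9446 %

1.9446 %


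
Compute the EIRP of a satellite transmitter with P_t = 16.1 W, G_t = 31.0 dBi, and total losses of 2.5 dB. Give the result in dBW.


Pt = 16.1 W = 12.0683 dBW
EIRP = Pt_dBW + Gt - losses = 12.0683 + 31.0 - 2.5 = 40.5683 dBW

40.5683 dBW


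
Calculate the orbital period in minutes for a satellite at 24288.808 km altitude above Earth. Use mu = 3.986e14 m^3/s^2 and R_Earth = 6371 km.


r = 30659.8080 km = 3.0659808e+07 m
T = 2*pi*sqrt(r^3/mu) = 2*pi*sqrt(2.882095e+22 / 3.986e14)
T = 53427.5633 s = 890.4594 min

890.4594 minutes


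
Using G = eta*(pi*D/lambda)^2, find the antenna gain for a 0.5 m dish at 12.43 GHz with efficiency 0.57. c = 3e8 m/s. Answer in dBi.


lambda = c/f = 3e8 / 1.243e+10 = 0.02413516 m
G = eta*(pi*D/lambda)^2 = 0.57*(pi*0.5/0.02413516)^2
G = 2414.4285 (linear)
G = 10*log10(2414.4285) = 33.8281 dBi

33.8281 dBi


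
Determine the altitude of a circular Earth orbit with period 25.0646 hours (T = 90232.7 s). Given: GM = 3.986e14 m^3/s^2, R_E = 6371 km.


T = 90232.7 s
r = (mu*T^2/(4*pi^2))^(1/3) = (3.986e14 * 90232.7^2 / (4*pi^2))^(1/3)
r = 4.348123e+07 m = 43481.2300 km
alt = r - R_E = 43481.2300 - 6371 = 37110.2300 km

37110.2300 km


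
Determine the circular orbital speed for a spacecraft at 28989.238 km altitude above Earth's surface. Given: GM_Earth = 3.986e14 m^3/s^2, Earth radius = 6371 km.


r = R_E + alt = 6371.0 + 28989.238 = 35360.2380 km = 3.5360238e+07 m
v = sqrt(mu/r) = sqrt(3.986e14 / 3.5360238e+07) = 3357.4616 m/s = 3.3575 km/s

3.3575 km/s


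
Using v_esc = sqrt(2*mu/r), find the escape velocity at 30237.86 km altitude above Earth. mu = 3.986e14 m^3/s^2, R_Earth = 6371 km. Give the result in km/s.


r = 6371.0 + 30237.86 = 36608.8600 km = 3.660886e+07 m
v_esc = sqrt(2*mu/r) = sqrt(2*3.986e14 / 3.660886e+07)
v_esc = 4666.4922 m/s = 4.6665 km/s

4.6665 km/s


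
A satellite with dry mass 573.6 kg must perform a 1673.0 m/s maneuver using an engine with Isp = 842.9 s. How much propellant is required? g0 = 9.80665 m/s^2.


ve = Isp * g0 = 842.9 * 9.80665 = 8266.025285 m/s
mass ratio = exp(dv/ve) = exp(1673.0/8266.025285) = 1.22433120
m_prop = m_dry * (mr - 1) = 573.6 * (1.22433120 - 1)
m_prop = 128.6764 kg

128.6764 kg


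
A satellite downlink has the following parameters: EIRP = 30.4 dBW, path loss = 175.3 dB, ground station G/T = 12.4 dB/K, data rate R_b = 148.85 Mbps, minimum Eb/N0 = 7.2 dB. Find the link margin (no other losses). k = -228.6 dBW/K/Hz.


C/N0 = EIRP - FSPL + G/T - k = 30.4 - 175.3 + 12.4 - (-228.6)
C/N0 = 96.1000 dB-Hz
R_b = 148.85 Mbps = 1.4885e+08 bps -> 10*log10(R_b) = 81.7275 dB-Hz
Eb/N0 = C/N0 - 10*log10(R_b) = 96.1000 - 81.7275 = 14.3725 dB
Margin = Eb/N0 - Eb/N0_req = 14.3725 - 7.2 = 7.1725 dB (link closes)

7.1725 dB


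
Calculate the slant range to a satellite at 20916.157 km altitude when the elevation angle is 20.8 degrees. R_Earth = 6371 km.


h = 20916.157 km, el = 20.8 deg
d = -R_E*sin(el) + sqrt((R_E*sin(el))^2 + 2*R_E*h + h^2)
d = -6371.0000*sin(0.3630285) + sqrt((6371.0000*0.355107)^2 + 2*6371.0000*20916.157 + 20916.157^2)
d = 24366.8773 km

24366.8773 km


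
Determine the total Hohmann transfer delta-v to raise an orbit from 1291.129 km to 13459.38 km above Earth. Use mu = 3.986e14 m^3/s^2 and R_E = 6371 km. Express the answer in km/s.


r1 = 7662.1290 km = 7.662129e+06 m
r2 = 19830.3800 km = 1.983038e+07 m
dv1 = sqrt(mu/r1)*(sqrt(2*r2/(r1+r2)) - 1) = 1450.3443 m/s
dv2 = sqrt(mu/r2)*(1 - sqrt(2*r1/(r1+r2))) = 1136.1241 m/s
total dv = |dv1| + |dv2| = 1450.3443 + 1136.1241 = 2586.4684 m/s = 2.5865 km/s

2.5865 km/s


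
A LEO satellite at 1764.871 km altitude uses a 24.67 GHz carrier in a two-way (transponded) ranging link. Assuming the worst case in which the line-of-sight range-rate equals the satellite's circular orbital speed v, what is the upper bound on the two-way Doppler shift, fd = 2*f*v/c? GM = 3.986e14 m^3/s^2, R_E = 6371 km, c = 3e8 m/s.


r = 8.135871e+06 m
v = sqrt(mu/r) = 6999.4936 m/s (worst-case radial velocity)
f = 24.67 GHz = 2.467e+10 Hz
fd = 2*f*v/c = 2*2.467e+10*6999.4936/3.0e+08
fd = 1.1511834e+06 Hz

1.1512e+06 Hz


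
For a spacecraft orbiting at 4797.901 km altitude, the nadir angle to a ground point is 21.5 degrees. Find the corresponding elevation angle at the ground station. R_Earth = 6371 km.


r = R_E + alt = 11168.9010 km
Law of sines in the satellite / Earth-center / ground-point triangle:
  sin(nadir)/R_E = sin(90 + el)/r  =>  cos(el) = (r/R_E)*sin(nadir)
cos(el) = (11168.9010 / 6371.0000) * sin(21.5 deg) = 0.6425076
el = arccos(0.6425076) = 50.0209 deg
(Earth-central angle = 90 - nadir - el = 18.4791 deg)

50.0209 degrees


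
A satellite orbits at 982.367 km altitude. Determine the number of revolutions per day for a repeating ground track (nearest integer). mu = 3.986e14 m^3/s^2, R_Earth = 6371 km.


r = 7.353367e+06 m
T = 2*pi*sqrt(r^3/mu) = 6275.3880 s = 104.5898 min
revs/day = 1440 / 104.5898 = 13.7681
Rounded: 14 revolutions per day

14 revolutions per day


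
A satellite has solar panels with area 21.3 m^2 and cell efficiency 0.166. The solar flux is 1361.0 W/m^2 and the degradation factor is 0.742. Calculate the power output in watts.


P = area * eta * S * degradation
P = 21.3 * 0.166 * 1361.0 * 0.742
P = 3570.6701 W

3570.6701 W


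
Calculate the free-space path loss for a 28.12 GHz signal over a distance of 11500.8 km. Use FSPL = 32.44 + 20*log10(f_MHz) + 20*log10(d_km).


f = 28.12 GHz = 28120.0000 MHz
d = 11500.8 km
FSPL = 32.44 + 20*log10(28120.0000) + 20*log10(11500.8)
FSPL = 32.44 + 88.9803 + 81.2146
FSPL = 202.6349 dB

202.6349 dB


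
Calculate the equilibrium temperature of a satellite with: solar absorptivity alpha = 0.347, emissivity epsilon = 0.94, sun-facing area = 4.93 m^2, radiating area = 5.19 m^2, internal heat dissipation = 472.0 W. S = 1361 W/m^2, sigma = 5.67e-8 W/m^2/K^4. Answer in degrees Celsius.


Numerator = alpha*S*A_sun + Q_int = 0.347*1361*4.93 + 472.0 = 2800.2763 W
Denominator = eps*sigma*A_rad = 0.94*5.67e-8*5.19 = 2.7661662e-07 W/K^4
T^4 = 1.0123312e+10 K^4
T = 317.1982 K = 44.0482 C

44.0482 degrees Celsius


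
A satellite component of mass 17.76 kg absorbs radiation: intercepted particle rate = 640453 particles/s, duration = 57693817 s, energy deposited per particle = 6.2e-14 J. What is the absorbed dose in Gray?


Total energy deposited = rate * time * E_per
  = 640453 * 57693817 * 6.2e-14 = 2.2909 J
Dose = E_total / mass = 2.2909 / 17.76
Dose = 0.1289927 Gy

0.1290 Gy


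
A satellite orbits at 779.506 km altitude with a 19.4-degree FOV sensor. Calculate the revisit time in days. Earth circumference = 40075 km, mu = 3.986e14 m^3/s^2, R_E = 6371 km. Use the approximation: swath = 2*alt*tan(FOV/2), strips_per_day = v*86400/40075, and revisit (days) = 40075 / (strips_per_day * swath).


swath = 2*779.506*tan(0.1692969) = 266.4868 km
v = sqrt(mu/r) = 7466.2110 m/s = 7.4662 km/s
strips/day = v*86400/40075 = 7.4662*86400/40075 = 16.0968
coverage/day = strips * swath = 16.0968 * 266.4868 = 4289.5939 km
revisit = 40075 / 4289.5939 = 9.3424 days

9.3424 days


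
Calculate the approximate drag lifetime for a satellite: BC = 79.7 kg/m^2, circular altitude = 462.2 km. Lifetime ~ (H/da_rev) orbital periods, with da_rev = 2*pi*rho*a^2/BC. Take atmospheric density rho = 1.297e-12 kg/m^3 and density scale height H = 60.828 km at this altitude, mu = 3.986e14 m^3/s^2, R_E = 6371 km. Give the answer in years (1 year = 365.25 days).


a = R_E + alt = 6833.2000 km = 6.8332e+06 m
da_rev = 2*pi*rho*a^2/BC = 2*pi*1.297e-12*(6.8332e+06)^2/79.7 = 4.774301 m per revolution
N = H/da_rev = 60828.0000 m / 4.774301 m = 12740.7135 revolutions
P = 2*pi*sqrt(a^3/mu) = 5621.4379 s
lifetime = N*P = 12740.7135 * 5621.4379 = 7.162113e+07 s = 828.9483 days
years = 828.9483 / 365.25 = 2.2695 years

2.2695 years


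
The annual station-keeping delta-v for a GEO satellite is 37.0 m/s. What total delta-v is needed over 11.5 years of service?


dV = rate * years = 37.0 * 11.5
dV = 425.5000 m/s

425.5000 m/s


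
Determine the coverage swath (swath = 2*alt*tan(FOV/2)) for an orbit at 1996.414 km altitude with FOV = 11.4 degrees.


FOV = 11.4 deg = 0.1989675 rad
swath = 2 * alt * tan(FOV/2) = 2 * 1996.414 * tan(0.09948377)
swath = 2 * 1996.414 * 0.09981327
swath = 398.5372 km

398.5372 km


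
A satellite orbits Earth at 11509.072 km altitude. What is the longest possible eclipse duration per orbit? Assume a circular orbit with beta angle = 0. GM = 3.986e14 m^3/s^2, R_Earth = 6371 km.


r = 17880.0720 km
T = 396.5645 min
Eclipse fraction = arcsin(R_E/r)/pi = arcsin(6371.0000/17880.0720)/pi
= arcsin(0.3563185)/pi = 0.1159682
Eclipse duration = 0.1159682 * 396.5645 = 45.9889 min

45.9889 minutes


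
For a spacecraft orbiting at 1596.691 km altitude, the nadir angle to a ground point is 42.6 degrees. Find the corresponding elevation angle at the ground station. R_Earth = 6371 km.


r = R_E + alt = 7967.6910 km
Law of sines in the satellite / Earth-center / ground-point triangle:
  sin(nadir)/R_E = sin(90 + el)/r  =>  cos(el) = (r/R_E)*sin(nadir)
cos(el) = (7967.6910 / 6371.0000) * sin(42.6 deg) = 0.8465137
el = arccos(0.8465137) = 32.1655 deg
(Earth-central angle = 90 - nadir - el = 15.2345 deg)

32.1655 degrees


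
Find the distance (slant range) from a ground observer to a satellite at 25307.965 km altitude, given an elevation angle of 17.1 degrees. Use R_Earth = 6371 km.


h = 25307.965 km, el = 17.1 deg
d = -R_E*sin(el) + sqrt((R_E*sin(el))^2 + 2*R_E*h + h^2)
d = -6371.0000*sin(0.2984513) + sqrt((6371.0000*0.2940403)^2 + 2*6371.0000*25307.965 + 25307.965^2)
d = 29214.8751 km

29214.8751 km


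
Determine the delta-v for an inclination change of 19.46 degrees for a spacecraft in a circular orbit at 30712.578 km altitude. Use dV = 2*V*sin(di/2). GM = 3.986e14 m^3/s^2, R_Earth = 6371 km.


r = 37083.5780 km = 3.7083578e+07 m
V = sqrt(mu/r) = 3278.5200 m/s
di = 19.46 deg = 0.3396411 rad
dV = 2*V*sin(di/2) = 2*3278.5200*sin(0.1698205)
dV = 1108.1756 m/s = 1.1082 km/s

1.1082 km/s


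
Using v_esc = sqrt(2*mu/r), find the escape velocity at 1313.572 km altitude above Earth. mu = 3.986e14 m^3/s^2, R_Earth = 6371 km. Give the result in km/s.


r = 6371.0 + 1313.572 = 7684.5720 km = 7.684572e+06 m
v_esc = sqrt(2*mu/r) = sqrt(2*3.986e14 / 7.684572e+06)
v_esc = 10185.2995 m/s = 10.1853 km/s

10.1853 km/s


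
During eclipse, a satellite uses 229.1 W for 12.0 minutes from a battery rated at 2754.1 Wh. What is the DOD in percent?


E_used = P * t / 60 = 229.1 * 12.0 / 60 = 45.8200 Wh
DOD = E_used / E_total * 100 = 45.8200 / 2754.1 * 100
DOD = 1.6637 %

1.6637 %


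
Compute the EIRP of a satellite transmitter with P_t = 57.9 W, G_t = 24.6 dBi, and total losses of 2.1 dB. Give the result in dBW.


Pt = 57.9 W = 17.6268 dBW
EIRP = Pt_dBW + Gt - losses = 17.6268 + 24.6 - 2.1 = 40.1268 dBW

40.1268 dBW


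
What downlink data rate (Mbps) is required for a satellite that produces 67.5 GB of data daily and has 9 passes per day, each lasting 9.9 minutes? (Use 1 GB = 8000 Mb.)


total contact time = 9 * 9.9 * 60 = 5346.0000 s
data = 67.5 GB = 540000.0000 Mb
rate = 540000.0000 / 5346.0000 = 101.0101 Mbps

101.0101 Mbps


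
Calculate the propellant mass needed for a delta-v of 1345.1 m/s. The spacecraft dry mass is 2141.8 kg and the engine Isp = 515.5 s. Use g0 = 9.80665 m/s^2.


ve = Isp * g0 = 515.5 * 9.80665 = 5055.328075 m/s
mass ratio = exp(dv/ve) = exp(1345.1/5055.328075) = 1.30483384
m_prop = m_dry * (mr - 1) = 2141.8 * (1.30483384 - 1)
m_prop = 652.8931 kg

652.8931 kg


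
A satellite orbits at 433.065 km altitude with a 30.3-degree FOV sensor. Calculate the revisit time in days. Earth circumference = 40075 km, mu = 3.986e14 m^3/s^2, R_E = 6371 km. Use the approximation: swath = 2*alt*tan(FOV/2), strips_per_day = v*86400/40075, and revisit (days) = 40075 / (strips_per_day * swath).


swath = 2*433.065*tan(0.2644174) = 234.5109 km
v = sqrt(mu/r) = 7653.9288 m/s = 7.6539 km/s
strips/day = v*86400/40075 = 7.6539*86400/40075 = 16.5015
coverage/day = strips * swath = 16.5015 * 234.5109 = 3869.7919 km
revisit = 40075 / 3869.7919 = 10.3559 days

10.3559 days


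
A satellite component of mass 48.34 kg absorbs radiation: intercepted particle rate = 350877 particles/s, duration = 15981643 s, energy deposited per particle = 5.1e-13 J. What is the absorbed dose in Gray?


Total energy deposited = rate * time * E_per
  = 350877 * 15981643 * 5.1e-13 = 2.8599 J
Dose = E_total / mass = 2.8599 / 48.34
Dose = 0.05916159 Gy

0.0592 Gy


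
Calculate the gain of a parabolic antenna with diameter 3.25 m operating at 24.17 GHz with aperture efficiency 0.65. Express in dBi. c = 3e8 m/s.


lambda = c/f = 3e8 / 2.417e+10 = 0.01241208 m
G = eta*(pi*D/lambda)^2 = 0.65*(pi*3.25/0.01241208)^2
G = 439835.8404 (linear)
G = 10*log10(439835.8404) = 56.4329 dBi

56.4329 dBi


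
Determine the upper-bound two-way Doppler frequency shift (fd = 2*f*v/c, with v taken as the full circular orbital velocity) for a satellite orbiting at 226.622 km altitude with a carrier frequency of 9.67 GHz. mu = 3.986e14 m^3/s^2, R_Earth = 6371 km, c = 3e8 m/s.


r = 6.597622e+06 m
v = sqrt(mu/r) = 7772.7542 m/s (worst-case radial velocity)
f = 9.67 GHz = 9.67e+09 Hz
fd = 2*f*v/c = 2*9.67e+09*7772.7542/3.0e+08
fd = 501083.5520 Hz

501083.5520 Hz
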